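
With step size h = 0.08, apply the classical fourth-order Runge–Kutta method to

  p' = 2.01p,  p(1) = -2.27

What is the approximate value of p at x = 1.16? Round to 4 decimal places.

RK4: k1 = f(x_n, p_n); k2 = f(x_n + h/2, p_n + (h/2)·k1); k3 = f(x_n + h/2, p_n + (h/2)·k2); k4 = f(x_n + h, p_n + h·k3); p_{n+1} = p_n + (h/6)·(k1 + 2k2 + 2k3 + k4).
x=1.000000, p=-2.270000:
  k1 = f(1.000000, -2.270000) = -4.562700
  k2 = f(1.040000, -2.452508) = -4.929541
  k3 = f(1.040000, -2.467182) = -4.959035
  k4 = f(1.080000, -2.666723) = -5.360113
  p ← -2.270000 + (0.08/6)·(k1 + 2k2 + 2k3 + k4) = -2.666000
x=1.080000, p=-2.666000:
  k1 = f(1.080000, -2.666000) = -5.358659
  k2 = f(1.120000, -2.880346) = -5.789495
  k3 = f(1.120000, -2.897579) = -5.824134
  k4 = f(1.160000, -3.131930) = -6.295180
  p ← -2.666000 + (0.08/6)·(k1 + 2k2 + 2k3 + k4) = -3.131081
p(1.16) ≈ -3.1311

-3.1311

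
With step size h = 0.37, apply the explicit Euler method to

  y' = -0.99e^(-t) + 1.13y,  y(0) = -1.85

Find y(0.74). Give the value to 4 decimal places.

Euler: y_{n+1} = y_n + h·f(t_n, y_n).
t=0.000000, y=-1.850000: f=-3.080500 → y ← -1.850000 + 0.37·(-3.080500) = -2.989785
t=0.370000, y=-2.989785: f=-4.062284 → y ← -2.989785 + 0.37·(-4.062284) = -4.492830
y(0.74) ≈ -4.4928

-4.4928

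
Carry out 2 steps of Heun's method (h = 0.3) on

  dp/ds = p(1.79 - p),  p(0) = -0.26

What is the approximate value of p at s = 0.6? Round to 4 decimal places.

-0.9557

Heun: k1 = f(s_n, p_n); k2 = f(s_n + h, p_n + h·k1); p_{n+1} = p_n + (h/2)·(k1 + k2).
s=0.000000, p=-0.260000:
  k1 = f(0.000000, -0.260000) = -0.533000
  k2 = f(0.300000, -0.419900) = -0.927937
  p ← -0.260000 + (0.3/2)·(-0.533000 + (-0.927937)) = -0.479141
s=0.300000, p=-0.479141:
  k1 = f(0.300000, -0.479141) = -1.087237
  k2 = f(0.600000, -0.805312) = -2.090035
  p ← -0.479141 + (0.3/2)·(-1.087237 + (-2.090035)) = -0.955731
p(0.6) ≈ -0.9557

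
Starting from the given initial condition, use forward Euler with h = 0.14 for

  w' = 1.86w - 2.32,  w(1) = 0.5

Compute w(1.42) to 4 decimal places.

Euler: w_{n+1} = w_n + h·f(x_n, w_n).
x=1.000000, w=0.500000: f=-1.390000 → w ← 0.500000 + 0.14·(-1.390000) = 0.305400
x=1.140000, w=0.305400: f=-1.751956 → w ← 0.305400 + 0.14·(-1.751956) = 0.060126
x=1.280000, w=0.060126: f=-2.208165 → w ← 0.060126 + 0.14·(-2.208165) = -0.249017
w(1.42) ≈ -0.2490

-0.2490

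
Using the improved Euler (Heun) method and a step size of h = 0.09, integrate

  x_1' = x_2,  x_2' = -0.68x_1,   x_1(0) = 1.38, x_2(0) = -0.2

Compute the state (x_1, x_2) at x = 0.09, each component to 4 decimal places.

Heun on (x_1,x_2): k1 = f(x_n, state_n); k2 = f(x_n + h, state_n + h·k1); state_{n+1} = state_n + (h/2)·(k1 + k2).
0.000000: (1.380000, -0.200000)
  k1 = (-0.200000, -0.938400)
  predictor → (1.362000, -0.284456)
  k2 = (-0.284456, -0.926160)
  → (1.358199, -0.283905)
(x_1(0.09), x_2(0.09)) ≈ (1.3582, -0.2839)

1.3582, -0.2839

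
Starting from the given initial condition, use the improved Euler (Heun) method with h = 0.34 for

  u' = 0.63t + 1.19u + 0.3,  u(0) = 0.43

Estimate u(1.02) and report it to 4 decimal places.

2.4644

Heun: k1 = f(t_n, u_n); k2 = f(t_n + h, u_n + h·k1); u_{n+1} = u_n + (h/2)·(k1 + k2).
t=0.000000, u=0.430000:
  k1 = f(0.000000, 0.430000) = 0.811700
  k2 = f(0.340000, 0.705978) = 1.354314
  u ← 0.430000 + (0.34/2)·(0.811700 + 1.354314) = 0.798222
t=0.340000, u=0.798222:
  k1 = f(0.340000, 0.798222) = 1.464085
  k2 = f(0.680000, 1.296011) = 2.270653
  u ← 0.798222 + (0.34/2)·(1.464085 + 2.270653) = 1.433128
t=0.680000, u=1.433128:
  k1 = f(0.680000, 1.433128) = 2.433822
  k2 = f(1.020000, 2.260627) = 3.632746
  u ← 1.433128 + (0.34/2)·(2.433822 + 3.632746) = 2.464444
u(1.02) ≈ 2.4644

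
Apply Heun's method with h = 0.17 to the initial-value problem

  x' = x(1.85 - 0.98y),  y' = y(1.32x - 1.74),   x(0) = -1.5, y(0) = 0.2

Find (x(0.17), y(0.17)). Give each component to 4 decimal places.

-2.0013, 0.1100

Heun on (x,y): k1 = f(s_n, state_n); k2 = f(s_n + h, state_n + h·k1); state_{n+1} = state_n + (h/2)·(k1 + k2).
0.000000: (-1.500000, 0.200000)
  k1 = (-2.481000, -0.744000)
  predictor → (-1.921770, 0.073520)
  k2 = (-3.416812, -0.314426)
  → (-2.001314, 0.110034)
(x(0.17), y(0.17)) ≈ (-2.0013, 0.1100)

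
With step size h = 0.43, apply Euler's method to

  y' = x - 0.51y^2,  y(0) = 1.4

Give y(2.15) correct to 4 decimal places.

Euler: y_{n+1} = y_n + h·f(x_n, y_n).
x=0.000000, y=1.400000: f=-0.999600 → y ← 1.400000 + 0.43·(-0.999600) = 0.970172
x=0.430000, y=0.970172: f=-0.050029 → y ← 0.970172 + 0.43·(-0.050029) = 0.948659
x=0.860000, y=0.948659: f=0.401023 → y ← 0.948659 + 0.43·0.401023 = 1.121099
x=1.290000, y=1.121099: f=0.648999 → y ← 1.121099 + 0.43·0.648999 = 1.400169
x=1.720000, y=1.400169: f=0.720158 → y ← 1.400169 + 0.43·0.720158 = 1.709837
y(2.15) ≈ 1.7098

1.7098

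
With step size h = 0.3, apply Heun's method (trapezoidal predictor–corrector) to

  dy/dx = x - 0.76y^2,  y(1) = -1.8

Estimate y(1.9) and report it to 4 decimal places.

-10.3141

Heun: k1 = f(x_n, y_n); k2 = f(x_n + h, y_n + h·k1); y_{n+1} = y_n + (h/2)·(k1 + k2).
x=1.000000, y=-1.800000:
  k1 = f(1.000000, -1.800000) = -1.462400
  k2 = f(1.300000, -2.238720) = -2.509019
  y ← -1.800000 + (0.3/2)·(-1.462400 + (-2.509019)) = -2.395713
x=1.300000, y=-2.395713:
  k1 = f(1.300000, -2.395713) = -3.061975
  k2 = f(1.600000, -3.314305) = -6.748310
  y ← -2.395713 + (0.3/2)·(-3.061975 + (-6.748310)) = -3.867256
x=1.600000, y=-3.867256:
  k1 = f(1.600000, -3.867256) = -9.766306
  k2 = f(1.900000, -6.797147) = -33.212922
  y ← -3.867256 + (0.3/2)·(-9.766306 + (-33.212922)) = -10.314140
y(1.9) ≈ -10.3141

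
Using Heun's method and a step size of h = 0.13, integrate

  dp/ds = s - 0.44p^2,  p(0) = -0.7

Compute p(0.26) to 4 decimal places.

Heun: k1 = f(s_n, p_n); k2 = f(s_n + h, p_n + h·k1); p_{n+1} = p_n + (h/2)·(k1 + k2).
s=0.000000, p=-0.700000:
  k1 = f(0.000000, -0.700000) = -0.215600
  k2 = f(0.130000, -0.728028) = -0.103211
  p ← -0.700000 + (0.13/2)·(-0.215600 + (-0.103211)) = -0.720723
s=0.130000, p=-0.720723:
  k1 = f(0.130000, -0.720723) = -0.098554
  k2 = f(0.260000, -0.733535) = 0.023248
  p ← -0.720723 + (0.13/2)·(-0.098554 + 0.023248) = -0.725618
p(0.26) ≈ -0.7256

-0.7256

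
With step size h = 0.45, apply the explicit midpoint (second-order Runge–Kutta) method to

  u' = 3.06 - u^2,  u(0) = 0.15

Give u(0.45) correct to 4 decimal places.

1.2144

Midpoint: k1 = f(s_n, u_n); k2 = f(s_n + h/2, u_n + (h/2)·k1); u_{n+1} = u_n + h·k2.
s=0.000000, u=0.150000:
  k1 = f(0.000000, 0.150000) = 3.037500
  k2 = f(0.225000, 0.833438) = 2.365382
  u ← 0.150000 + 0.45·2.365382 = 1.214422
u(0.45) ≈ 1.2144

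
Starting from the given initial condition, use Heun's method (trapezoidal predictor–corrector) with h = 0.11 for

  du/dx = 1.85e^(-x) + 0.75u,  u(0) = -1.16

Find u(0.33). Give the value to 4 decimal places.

-0.8906

Heun: k1 = f(x_n, u_n); k2 = f(x_n + h, u_n + h·k1); u_{n+1} = u_n + (h/2)·(k1 + k2).
x=0.000000, u=-1.160000:
  k1 = f(0.000000, -1.160000) = 0.980000
  k2 = f(0.110000, -1.052200) = 0.868143
  u ← -1.160000 + (0.11/2)·(0.980000 + 0.868143) = -1.058352
x=0.110000, u=-1.058352:
  k1 = f(0.110000, -1.058352) = 0.863529
  k2 = f(0.220000, -0.963364) = 0.762137
  u ← -1.058352 + (0.11/2)·(0.863529 + 0.762137) = -0.968941
x=0.220000, u=-0.968941:
  k1 = f(0.220000, -0.968941) = 0.757954
  k2 = f(0.330000, -0.885566) = 0.665835
  u ← -0.968941 + (0.11/2)·(0.757954 + 0.665835) = -0.890632
u(0.33) ≈ -0.8906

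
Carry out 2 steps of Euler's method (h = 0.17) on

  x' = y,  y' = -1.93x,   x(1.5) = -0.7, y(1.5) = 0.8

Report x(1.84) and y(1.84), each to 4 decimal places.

-0.3890, 1.2147

Euler on (x,y): x_{n+1} = x_n + h·x', y_{n+1} = y_n + h·y'.
1.500000: (-0.700000, 0.800000); f=(0.800000, 1.351000) → (-0.564000, 1.029670)
1.670000: (-0.564000, 1.029670); f=(1.029670, 1.088520) → (-0.388956, 1.214718)
(x(1.84), y(1.84)) ≈ (-0.3890, 1.2147)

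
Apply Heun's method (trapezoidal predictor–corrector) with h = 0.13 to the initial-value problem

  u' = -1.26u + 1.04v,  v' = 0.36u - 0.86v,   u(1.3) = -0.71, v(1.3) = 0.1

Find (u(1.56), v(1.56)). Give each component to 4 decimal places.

Heun on (u,v): k1 = f(x_n, state_n); k2 = f(x_n + h, state_n + h·k1); state_{n+1} = state_n + (h/2)·(k1 + k2).
1.300000: (-0.710000, 0.100000)
  k1 = (0.998600, -0.341600)
  predictor → (-0.580182, 0.055592)
  k2 = (0.788845, -0.256675)
  → (-0.593816, 0.061112)
1.430000: (-0.593816, 0.061112)
  k1 = (0.811765, -0.266330)
  predictor → (-0.488287, 0.026489)
  k2 = (0.642790, -0.198564)
  → (-0.499270, 0.030894)
(u(1.56), v(1.56)) ≈ (-0.4993, 0.0309)

-0.4993, 0.0309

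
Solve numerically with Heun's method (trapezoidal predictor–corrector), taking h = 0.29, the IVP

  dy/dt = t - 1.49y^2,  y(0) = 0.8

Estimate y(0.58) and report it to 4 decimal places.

0.6158

Heun: k1 = f(t_n, y_n); k2 = f(t_n + h, y_n + h·k1); y_{n+1} = y_n + (h/2)·(k1 + k2).
t=0.000000, y=0.800000:
  k1 = f(0.000000, 0.800000) = -0.953600
  k2 = f(0.290000, 0.523456) = -0.118269
  y ← 0.800000 + (0.29/2)·(-0.953600 + (-0.118269)) = 0.644579
t=0.290000, y=0.644579:
  k1 = f(0.290000, 0.644579) = -0.329068
  k2 = f(0.580000, 0.549149) = 0.130668
  y ← 0.644579 + (0.29/2)·(-0.329068 + 0.130668) = 0.615811
y(0.58) ≈ 0.6158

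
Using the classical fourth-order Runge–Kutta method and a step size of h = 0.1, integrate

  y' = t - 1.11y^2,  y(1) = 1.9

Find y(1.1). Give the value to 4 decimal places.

1.6569

RK4: k1 = f(t_n, y_n); k2 = f(t_n + h/2, y_n + (h/2)·k1); k3 = f(t_n + h/2, y_n + (h/2)·k2); k4 = f(t_n + h, y_n + h·k3); y_{n+1} = y_n + (h/6)·(k1 + 2k2 + 2k3 + k4).
t=1.000000, y=1.900000:
  k1 = f(1.000000, 1.900000) = -3.007100
  k2 = f(1.050000, 1.749645) = -2.347996
  k3 = f(1.050000, 1.782600) = -2.477206
  k4 = f(1.100000, 1.652279) = -1.930330
  y ← 1.900000 + (0.1/6)·(k1 + 2k2 + 2k3 + k4) = 1.656869
y(1.1) ≈ 1.6569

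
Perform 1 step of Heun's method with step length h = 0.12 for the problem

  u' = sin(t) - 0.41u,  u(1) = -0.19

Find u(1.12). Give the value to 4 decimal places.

Heun: k1 = f(t_n, u_n); k2 = f(t_n + h, u_n + h·k1); u_{n+1} = u_n + (h/2)·(k1 + k2).
t=1.000000, u=-0.190000:
  k1 = f(1.000000, -0.190000) = 0.919371
  k2 = f(1.120000, -0.079675) = 0.932767
  u ← -0.190000 + (0.12/2)·(0.919371 + 0.932767) = -0.078872
u(1.12) ≈ -0.0789

-0.0789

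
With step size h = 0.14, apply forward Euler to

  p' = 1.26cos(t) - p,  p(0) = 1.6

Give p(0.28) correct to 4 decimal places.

Euler: p_{n+1} = p_n + h·f(t_n, p_n).
t=0.000000, p=1.600000: f=-0.340000 → p ← 1.600000 + 0.14·(-0.340000) = 1.552400
t=0.140000, p=1.552400: f=-0.304728 → p ← 1.552400 + 0.14·(-0.304728) = 1.509738
p(0.28) ≈ 1.5097

1.5097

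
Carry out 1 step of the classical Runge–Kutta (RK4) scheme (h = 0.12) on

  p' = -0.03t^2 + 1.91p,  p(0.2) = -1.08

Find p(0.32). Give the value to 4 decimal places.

RK4: k1 = f(t_n, p_n); k2 = f(t_n + h/2, p_n + (h/2)·k1); k3 = f(t_n + h/2, p_n + (h/2)·k2); k4 = f(t_n + h, p_n + h·k3); p_{n+1} = p_n + (h/6)·(k1 + 2k2 + 2k3 + k4).
t=0.200000, p=-1.080000:
  k1 = f(0.200000, -1.080000) = -2.064000
  k2 = f(0.260000, -1.203840) = -2.301362
  k3 = f(0.260000, -1.218082) = -2.328564
  k4 = f(0.320000, -1.359428) = -2.599579
  p ← -1.080000 + (0.12/6)·(k1 + 2k2 + 2k3 + k4) = -1.358469
p(0.32) ≈ -1.3585

-1.3585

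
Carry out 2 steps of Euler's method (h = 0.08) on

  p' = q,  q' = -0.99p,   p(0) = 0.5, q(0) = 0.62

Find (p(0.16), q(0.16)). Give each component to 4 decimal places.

Euler on (p,q): p_{n+1} = p_n + h·p', q_{n+1} = q_n + h·q'.
0.000000: (0.500000, 0.620000); f=(0.620000, -0.495000) → (0.549600, 0.580400)
0.080000: (0.549600, 0.580400); f=(0.580400, -0.544104) → (0.596032, 0.536872)
(p(0.16), q(0.16)) ≈ (0.5960, 0.5369)

0.5960, 0.5369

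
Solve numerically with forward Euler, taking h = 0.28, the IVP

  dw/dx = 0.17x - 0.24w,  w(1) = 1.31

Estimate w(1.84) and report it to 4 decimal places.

1.2358

Euler: w_{n+1} = w_n + h·f(x_n, w_n).
x=1.000000, w=1.310000: f=-0.144400 → w ← 1.310000 + 0.28·(-0.144400) = 1.269568
x=1.280000, w=1.269568: f=-0.087096 → w ← 1.269568 + 0.28·(-0.087096) = 1.245181
x=1.560000, w=1.245181: f=-0.033643 → w ← 1.245181 + 0.28·(-0.033643) = 1.235761
w(1.84) ≈ 1.2358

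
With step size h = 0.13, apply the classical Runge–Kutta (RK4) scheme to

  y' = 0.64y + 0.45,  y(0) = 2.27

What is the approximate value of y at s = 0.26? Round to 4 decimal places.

2.8083

RK4: k1 = f(s_n, y_n); k2 = f(s_n + h/2, y_n + (h/2)·k1); k3 = f(s_n + h/2, y_n + (h/2)·k2); k4 = f(s_n + h, y_n + h·k3); y_{n+1} = y_n + (h/6)·(k1 + 2k2 + 2k3 + k4).
s=0.000000, y=2.270000:
  k1 = f(0.000000, 2.270000) = 1.902800
  k2 = f(0.065000, 2.393682) = 1.981956
  k3 = f(0.065000, 2.398827) = 1.985249
  k4 = f(0.130000, 2.528082) = 2.067973
  y ← 2.270000 + (0.13/6)·(k1 + 2k2 + 2k3 + k4) = 2.527946
s=0.130000, y=2.527946:
  k1 = f(0.130000, 2.527946) = 2.067885
  k2 = f(0.195000, 2.662358) = 2.153909
  k3 = f(0.195000, 2.667950) = 2.157488
  k4 = f(0.260000, 2.808419) = 2.247388
  y ← 2.527946 + (0.13/6)·(k1 + 2k2 + 2k3 + k4) = 2.808270
y(0.26) ≈ 2.8083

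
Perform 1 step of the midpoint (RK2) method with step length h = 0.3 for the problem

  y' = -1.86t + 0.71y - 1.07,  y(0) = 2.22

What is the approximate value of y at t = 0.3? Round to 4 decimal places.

Midpoint: k1 = f(t_n, y_n); k2 = f(t_n + h/2, y_n + (h/2)·k1); y_{n+1} = y_n + h·k2.
t=0.000000, y=2.220000:
  k1 = f(0.000000, 2.220000) = 0.506200
  k2 = f(0.150000, 2.295930) = 0.281110
  y ← 2.220000 + 0.3·0.281110 = 2.304333
y(0.3) ≈ 2.3043

2.3043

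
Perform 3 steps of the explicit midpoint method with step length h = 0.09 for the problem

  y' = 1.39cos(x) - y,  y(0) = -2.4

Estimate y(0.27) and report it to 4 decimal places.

Midpoint: k1 = f(x_n, y_n); k2 = f(x_n + h/2, y_n + (h/2)·k1); y_{n+1} = y_n + h·k2.
x=0.000000, y=-2.400000:
  k1 = f(0.000000, -2.400000) = 3.790000
  k2 = f(0.045000, -2.229450) = 3.618043
  y ← -2.400000 + 0.09·3.618043 = -2.074376
x=0.090000, y=-2.074376:
  k1 = f(0.090000, -2.074376) = 3.458750
  k2 = f(0.135000, -1.918732) = 3.296085
  y ← -2.074376 + 0.09·3.296085 = -1.777728
x=0.180000, y=-1.777728:
  k1 = f(0.180000, -1.777728) = 3.145271
  k2 = f(0.225000, -1.636191) = 2.991155
  y ← -1.777728 + 0.09·2.991155 = -1.508525
y(0.27) ≈ -1.5085

-1.5085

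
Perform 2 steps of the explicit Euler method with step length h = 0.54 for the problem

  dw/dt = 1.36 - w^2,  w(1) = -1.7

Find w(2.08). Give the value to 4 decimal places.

-5.2379

Euler: w_{n+1} = w_n + h·f(t_n, w_n).
t=1.000000, w=-1.700000: f=-1.530000 → w ← -1.700000 + 0.54·(-1.530000) = -2.526200
t=1.540000, w=-2.526200: f=-5.021686 → w ← -2.526200 + 0.54·(-5.021686) = -5.237911
w(2.08) ≈ -5.2379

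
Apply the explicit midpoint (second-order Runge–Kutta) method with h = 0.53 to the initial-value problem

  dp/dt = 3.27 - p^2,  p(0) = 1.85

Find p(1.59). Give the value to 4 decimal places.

1.8430

Midpoint: k1 = f(t_n, p_n); k2 = f(t_n + h/2, p_n + (h/2)·k1); p_{n+1} = p_n + h·k2.
t=0.000000, p=1.850000:
  k1 = f(0.000000, 1.850000) = -0.152500
  k2 = f(0.265000, 1.809587) = -0.004607
  p ← 1.850000 + 0.53·(-0.004607) = 1.847558
t=0.530000, p=1.847558:
  k1 = f(0.530000, 1.847558) = -0.143472
  k2 = f(0.795000, 1.809538) = -0.004429
  p ← 1.847558 + 0.53·(-0.004429) = 1.845211
t=1.060000, p=1.845211:
  k1 = f(1.060000, 1.845211) = -0.134804
  k2 = f(1.325000, 1.809488) = -0.004247
  p ← 1.845211 + 0.53·(-0.004247) = 1.842960
p(1.59) ≈ 1.8430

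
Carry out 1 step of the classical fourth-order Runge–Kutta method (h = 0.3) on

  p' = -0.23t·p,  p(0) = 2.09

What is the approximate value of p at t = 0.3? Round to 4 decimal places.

2.0685

RK4: k1 = f(t_n, p_n); k2 = f(t_n + h/2, p_n + (h/2)·k1); k3 = f(t_n + h/2, p_n + (h/2)·k2); k4 = f(t_n + h, p_n + h·k3); p_{n+1} = p_n + (h/6)·(k1 + 2k2 + 2k3 + k4).
t=0.000000, p=2.090000:
  k1 = f(0.000000, 2.090000) = 0.000000
  k2 = f(0.150000, 2.090000) = -0.072105
  k3 = f(0.150000, 2.079184) = -0.071732
  k4 = f(0.300000, 2.068480) = -0.142725
  p ← 2.090000 + (0.3/6)·(k1 + 2k2 + 2k3 + k4) = 2.068480
p(0.3) ≈ 2.0685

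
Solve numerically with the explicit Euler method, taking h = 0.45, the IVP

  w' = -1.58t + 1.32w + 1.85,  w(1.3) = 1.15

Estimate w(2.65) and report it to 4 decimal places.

Euler: w_{n+1} = w_n + h·f(t_n, w_n).
t=1.300000, w=1.150000: f=1.314000 → w ← 1.150000 + 0.45·1.314000 = 1.741300
t=1.750000, w=1.741300: f=1.383516 → w ← 1.741300 + 0.45·1.383516 = 2.363882
t=2.200000, w=2.363882: f=1.494325 → w ← 2.363882 + 0.45·1.494325 = 3.036328
w(2.65) ≈ 3.0363

3.0363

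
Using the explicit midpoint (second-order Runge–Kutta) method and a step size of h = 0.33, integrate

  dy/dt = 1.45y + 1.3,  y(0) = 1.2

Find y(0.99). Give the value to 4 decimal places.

Midpoint: k1 = f(t_n, y_n); k2 = f(t_n + h/2, y_n + (h/2)·k1); y_{n+1} = y_n + h·k2.
t=0.000000, y=1.200000:
  k1 = f(0.000000, 1.200000) = 3.040000
  k2 = f(0.165000, 1.701600) = 3.767320
  y ← 1.200000 + 0.33·3.767320 = 2.443216
t=0.330000, y=2.443216:
  k1 = f(0.330000, 2.443216) = 4.842663
  k2 = f(0.495000, 3.242255) = 6.001270
  y ← 2.443216 + 0.33·6.001270 = 4.423635
t=0.660000, y=4.423635:
  k1 = f(0.660000, 4.423635) = 7.714270
  k2 = f(0.825000, 5.696489) = 9.559909
  y ← 4.423635 + 0.33·9.559909 = 7.578405
y(0.99) ≈ 7.5784

7.5784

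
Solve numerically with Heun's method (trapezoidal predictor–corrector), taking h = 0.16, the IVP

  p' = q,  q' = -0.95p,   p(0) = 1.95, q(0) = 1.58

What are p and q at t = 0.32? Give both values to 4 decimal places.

Heun on (p,q): k1 = f(t_n, state_n); k2 = f(t_n + h, state_n + h·k1); state_{n+1} = state_n + (h/2)·(k1 + k2).
0.000000: (1.950000, 1.580000)
  k1 = (1.580000, -1.852500)
  predictor → (2.202800, 1.283600)
  k2 = (1.283600, -2.092660)
  → (2.179088, 1.264387)
0.160000: (2.179088, 1.264387)
  k1 = (1.264387, -2.070134)
  predictor → (2.381390, 0.933166)
  k2 = (0.933166, -2.262320)
  → (2.354892, 0.917791)
(p(0.32), q(0.32)) ≈ (2.3549, 0.9178)

2.3549, 0.9178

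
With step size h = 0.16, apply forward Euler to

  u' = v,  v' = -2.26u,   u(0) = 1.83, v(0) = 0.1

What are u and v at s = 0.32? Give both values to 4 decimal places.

1.7561, -1.2292

Euler on (u,v): u_{n+1} = u_n + h·u', v_{n+1} = v_n + h·v'.
0.000000: (1.830000, 0.100000); f=(0.100000, -4.135800) → (1.846000, -0.561728)
0.160000: (1.846000, -0.561728); f=(-0.561728, -4.171960) → (1.756124, -1.229242)
(u(0.32), v(0.32)) ≈ (1.7561, -1.2292)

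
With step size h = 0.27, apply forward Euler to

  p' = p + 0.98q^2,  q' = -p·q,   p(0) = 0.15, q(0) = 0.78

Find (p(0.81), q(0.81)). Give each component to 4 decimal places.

0.8765, 0.5686

Euler on (p,q): p_{n+1} = p_n + h·p', q_{n+1} = q_n + h·q'.
0.000000: (0.150000, 0.780000); f=(0.746232, -0.117000) → (0.351483, 0.748410)
0.270000: (0.351483, 0.748410); f=(0.900398, -0.263053) → (0.594590, 0.677386)
0.540000: (0.594590, 0.677386); f=(1.044264, -0.402767) → (0.876541, 0.568639)
(p(0.81), q(0.81)) ≈ (0.8765, 0.5686)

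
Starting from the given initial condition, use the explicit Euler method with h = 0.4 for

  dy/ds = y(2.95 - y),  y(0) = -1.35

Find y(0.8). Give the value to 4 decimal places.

-13.3984

Euler: y_{n+1} = y_n + h·f(s_n, y_n).
s=0.000000, y=-1.350000: f=-5.805000 → y ← -1.350000 + 0.4·(-5.805000) = -3.672000
s=0.400000, y=-3.672000: f=-24.315984 → y ← -3.672000 + 0.4·(-24.315984) = -13.398394
y(0.8) ≈ -13.3984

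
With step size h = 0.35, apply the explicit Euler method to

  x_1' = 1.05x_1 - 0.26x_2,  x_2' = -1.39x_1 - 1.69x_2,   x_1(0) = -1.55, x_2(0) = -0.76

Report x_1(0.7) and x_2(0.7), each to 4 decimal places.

-2.8444, 1.1788

Euler on (x_1,x_2): x_1_{n+1} = x_1_n + h·x_1', x_2_{n+1} = x_2_n + h·x_2'.
0.000000: (-1.550000, -0.760000); f=(-1.429900, 3.438900) → (-2.050465, 0.443615)
0.350000: (-2.050465, 0.443615); f=(-2.268328, 2.100437) → (-2.844380, 1.178768)
(x_1(0.7), x_2(0.7)) ≈ (-2.8444, 1.1788)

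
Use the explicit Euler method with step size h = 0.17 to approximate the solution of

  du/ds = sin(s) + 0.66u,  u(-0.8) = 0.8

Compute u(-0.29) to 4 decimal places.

0.7629

Euler: u_{n+1} = u_n + h·f(s_n, u_n).
s=-0.800000, u=0.800000: f=-0.189356 → u ← 0.800000 + 0.17·(-0.189356) = 0.767809
s=-0.630000, u=0.767809: f=-0.082391 → u ← 0.767809 + 0.17·(-0.082391) = 0.753803
s=-0.460000, u=0.753803: f=0.053562 → u ← 0.753803 + 0.17·0.053562 = 0.762909
u(-0.29) ≈ 0.7629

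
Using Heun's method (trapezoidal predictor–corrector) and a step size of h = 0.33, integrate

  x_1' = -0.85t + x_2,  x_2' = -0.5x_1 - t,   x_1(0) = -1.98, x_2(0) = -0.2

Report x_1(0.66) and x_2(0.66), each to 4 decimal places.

-2.1141, 0.2562

Heun on (x_1,x_2): k1 = f(t_n, state_n); k2 = f(t_n + h, state_n + h·k1); state_{n+1} = state_n + (h/2)·(k1 + k2).
0.000000: (-1.980000, -0.200000)
  k1 = (-0.200000, 0.990000)
  predictor → (-2.046000, 0.126700)
  k2 = (-0.153800, 0.693000)
  → (-2.038377, 0.077695)
0.330000: (-2.038377, 0.077695)
  k1 = (-0.202805, 0.689188)
  predictor → (-2.105303, 0.305127)
  k2 = (-0.255873, 0.392651)
  → (-2.114059, 0.256199)
(x_1(0.66), x_2(0.66)) ≈ (-2.1141, 0.2562)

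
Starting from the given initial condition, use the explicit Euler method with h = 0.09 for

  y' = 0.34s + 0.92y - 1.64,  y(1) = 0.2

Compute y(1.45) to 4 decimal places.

Euler: y_{n+1} = y_n + h·f(s_n, y_n).
s=1.000000, y=0.200000: f=-1.116000 → y ← 0.200000 + 0.09·(-1.116000) = 0.099560
s=1.090000, y=0.099560: f=-1.177805 → y ← 0.099560 + 0.09·(-1.177805) = -0.006442
s=1.180000, y=-0.006442: f=-1.244727 → y ← -0.006442 + 0.09·(-1.244727) = -0.118468
s=1.270000, y=-0.118468: f=-1.317190 → y ← -0.118468 + 0.09·(-1.317190) = -0.237015
s=1.360000, y=-0.237015: f=-1.395654 → y ← -0.237015 + 0.09·(-1.395654) = -0.362624
y(1.45) ≈ -0.3626

-0.3626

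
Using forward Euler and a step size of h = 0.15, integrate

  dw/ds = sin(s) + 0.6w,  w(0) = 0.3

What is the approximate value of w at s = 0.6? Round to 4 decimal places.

Euler: w_{n+1} = w_n + h·f(s_n, w_n).
s=0.000000, w=0.300000: f=0.180000 → w ← 0.300000 + 0.15·0.180000 = 0.327000
s=0.150000, w=0.327000: f=0.345638 → w ← 0.327000 + 0.15·0.345638 = 0.378846
s=0.300000, w=0.378846: f=0.522828 → w ← 0.378846 + 0.15·0.522828 = 0.457270
s=0.450000, w=0.457270: f=0.709327 → w ← 0.457270 + 0.15·0.709327 = 0.563669
w(0.6) ≈ 0.5637

0.5637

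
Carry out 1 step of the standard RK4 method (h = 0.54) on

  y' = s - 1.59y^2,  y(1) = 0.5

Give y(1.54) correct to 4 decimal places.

0.8060

RK4: k1 = f(s_n, y_n); k2 = f(s_n + h/2, y_n + (h/2)·k1); k3 = f(s_n + h/2, y_n + (h/2)·k2); k4 = f(s_n + h, y_n + h·k3); y_{n+1} = y_n + (h/6)·(k1 + 2k2 + 2k3 + k4).
s=1.000000, y=0.500000:
  k1 = f(1.000000, 0.500000) = 0.602500
  k2 = f(1.270000, 0.662675) = 0.571770
  k3 = f(1.270000, 0.654378) = 0.589145
  k4 = f(1.540000, 0.818138) = 0.475733
  y ← 0.500000 + (0.54/6)·(k1 + 2k2 + 2k3 + k4) = 0.806006
y(1.54) ≈ 0.8060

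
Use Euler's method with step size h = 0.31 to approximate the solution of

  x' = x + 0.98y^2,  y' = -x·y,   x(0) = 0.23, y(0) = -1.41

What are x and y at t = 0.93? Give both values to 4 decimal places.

Euler on (x,y): x_{n+1} = x_n + h·x', y_{n+1} = y_n + h·y'.
0.000000: (0.230000, -1.410000); f=(2.178338, 0.324300) → (0.905285, -1.309467)
0.310000: (0.905285, -1.309467); f=(2.585695, 1.185441) → (1.706850, -0.941980)
0.620000: (1.706850, -0.941980); f=(2.576431, 1.607819) → (2.505544, -0.443556)
(x(0.93), y(0.93)) ≈ (2.5055, -0.4436)

2.5055, -0.4436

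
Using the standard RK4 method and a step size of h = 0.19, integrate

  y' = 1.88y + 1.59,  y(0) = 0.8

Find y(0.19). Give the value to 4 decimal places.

1.5065

RK4: k1 = f(x_n, y_n); k2 = f(x_n + h/2, y_n + (h/2)·k1); k3 = f(x_n + h/2, y_n + (h/2)·k2); k4 = f(x_n + h, y_n + h·k3); y_{n+1} = y_n + (h/6)·(k1 + 2k2 + 2k3 + k4).
x=0.000000, y=0.800000:
  k1 = f(0.000000, 0.800000) = 3.094000
  k2 = f(0.095000, 1.093930) = 3.646588
  k3 = f(0.095000, 1.146426) = 3.745281
  k4 = f(0.190000, 1.511603) = 4.431814
  y ← 0.800000 + (0.19/6)·(k1 + 2k2 + 2k3 + k4) = 1.506469
y(0.19) ≈ 1.5065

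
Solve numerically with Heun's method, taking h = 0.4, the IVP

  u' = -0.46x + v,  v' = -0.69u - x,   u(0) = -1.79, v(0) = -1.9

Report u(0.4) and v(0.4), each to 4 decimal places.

Heun on (u,v): k1 = f(x_n, state_n); k2 = f(x_n + h, state_n + h·k1); state_{n+1} = state_n + (h/2)·(k1 + k2).
0.000000: (-1.790000, -1.900000)
  k1 = (-1.900000, 1.235100)
  predictor → (-2.550000, -1.405960)
  k2 = (-1.589960, 1.359500)
  → (-2.487992, -1.381080)
(u(0.4), v(0.4)) ≈ (-2.4880, -1.3811)

-2.4880, -1.3811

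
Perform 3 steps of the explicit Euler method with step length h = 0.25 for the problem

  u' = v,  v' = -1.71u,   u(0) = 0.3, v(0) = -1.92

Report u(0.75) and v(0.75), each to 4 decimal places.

Euler on (u,v): u_{n+1} = u_n + h·u', v_{n+1} = v_n + h·v'.
0.000000: (0.300000, -1.920000); f=(-1.920000, -0.513000) → (-0.180000, -2.048250)
0.250000: (-0.180000, -2.048250); f=(-2.048250, 0.307800) → (-0.692063, -1.971300)
0.500000: (-0.692063, -1.971300); f=(-1.971300, 1.183427) → (-1.184887, -1.675443)
(u(0.75), v(0.75)) ≈ (-1.1849, -1.6754)

-1.1849, -1.6754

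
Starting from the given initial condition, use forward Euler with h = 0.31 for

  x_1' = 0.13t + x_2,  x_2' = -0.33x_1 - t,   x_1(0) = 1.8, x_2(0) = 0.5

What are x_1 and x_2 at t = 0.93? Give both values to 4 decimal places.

2.0965, -0.3837

Euler on (x_1,x_2): x_1_{n+1} = x_1_n + h·x_1', x_2_{n+1} = x_2_n + h·x_2'.
0.000000: (1.800000, 0.500000); f=(0.500000, -0.594000) → (1.955000, 0.315860)
0.310000: (1.955000, 0.315860); f=(0.356160, -0.955150) → (2.065410, 0.019763)
0.620000: (2.065410, 0.019763); f=(0.100363, -1.301585) → (2.096522, -0.383728)
(x_1(0.93), x_2(0.93)) ≈ (2.0965, -0.3837)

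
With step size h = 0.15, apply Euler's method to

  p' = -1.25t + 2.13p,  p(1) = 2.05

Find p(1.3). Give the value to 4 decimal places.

Euler: p_{n+1} = p_n + h·f(t_n, p_n).
t=1.000000, p=2.050000: f=3.116500 → p ← 2.050000 + 0.15·3.116500 = 2.517475
t=1.150000, p=2.517475: f=3.924722 → p ← 2.517475 + 0.15·3.924722 = 3.106183
p(1.3) ≈ 3.1062

3.1062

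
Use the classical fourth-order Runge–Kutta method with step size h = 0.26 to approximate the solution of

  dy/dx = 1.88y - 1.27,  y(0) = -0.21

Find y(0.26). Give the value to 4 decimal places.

-0.7680

RK4: k1 = f(x_n, y_n); k2 = f(x_n + h/2, y_n + (h/2)·k1); k3 = f(x_n + h/2, y_n + (h/2)·k2); k4 = f(x_n + h, y_n + h·k3); y_{n+1} = y_n + (h/6)·(k1 + 2k2 + 2k3 + k4).
x=0.000000, y=-0.210000:
  k1 = f(0.000000, -0.210000) = -1.664800
  k2 = f(0.130000, -0.426424) = -2.071677
  k3 = f(0.130000, -0.479318) = -2.171118
  k4 = f(0.260000, -0.774491) = -2.726042
  y ← -0.210000 + (0.26/6)·(k1 + 2k2 + 2k3 + k4) = -0.767979
y(0.26) ≈ -0.7680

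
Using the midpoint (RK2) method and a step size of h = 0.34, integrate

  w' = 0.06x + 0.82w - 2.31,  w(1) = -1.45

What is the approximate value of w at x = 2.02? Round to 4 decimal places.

Midpoint: k1 = f(x_n, w_n); k2 = f(x_n + h/2, w_n + (h/2)·k1); w_{n+1} = w_n + h·k2.
x=1.000000, w=-1.450000:
  k1 = f(1.000000, -1.450000) = -3.439000
  k2 = f(1.170000, -2.034630) = -3.908197
  w ← -1.450000 + 0.34·(-3.908197) = -2.778787
x=1.340000, w=-2.778787:
  k1 = f(1.340000, -2.778787) = -4.508205
  k2 = f(1.510000, -3.545182) = -5.126449
  w ← -2.778787 + 0.34·(-5.126449) = -4.521780
x=1.680000, w=-4.521780:
  k1 = f(1.680000, -4.521780) = -5.917059
  k2 = f(1.850000, -5.527680) = -6.731697
  w ← -4.521780 + 0.34·(-6.731697) = -6.810557
w(2.02) ≈ -6.8106

-6.8106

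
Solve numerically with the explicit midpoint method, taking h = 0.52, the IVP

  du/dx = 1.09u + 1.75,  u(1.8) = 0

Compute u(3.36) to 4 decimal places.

6.6704

Midpoint: k1 = f(x_n, u_n); k2 = f(x_n + h/2, u_n + (h/2)·k1); u_{n+1} = u_n + h·k2.
x=1.800000, u=0.000000:
  k1 = f(1.800000, 0.000000) = 1.750000
  k2 = f(2.060000, 0.455000) = 2.245950
  u ← 0.000000 + 0.52·2.245950 = 1.167894
x=2.320000, u=1.167894:
  k1 = f(2.320000, 1.167894) = 3.023004
  k2 = f(2.580000, 1.953875) = 3.879724
  u ← 1.167894 + 0.52·3.879724 = 3.185350
x=2.840000, u=3.185350:
  k1 = f(2.840000, 3.185350) = 5.222032
  k2 = f(3.100000, 4.543079) = 6.701956
  u ← 3.185350 + 0.52·6.701956 = 6.670367
u(3.36) ≈ 6.6704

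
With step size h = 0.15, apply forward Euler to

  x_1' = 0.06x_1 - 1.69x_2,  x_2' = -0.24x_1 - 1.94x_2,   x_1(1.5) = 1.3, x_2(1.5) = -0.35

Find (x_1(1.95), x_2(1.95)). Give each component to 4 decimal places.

1.5670, -0.2376

Euler on (x_1,x_2): x_1_{n+1} = x_1_n + h·x_1', x_2_{n+1} = x_2_n + h·x_2'.
1.500000: (1.300000, -0.350000); f=(0.669500, 0.367000) → (1.400425, -0.294950)
1.650000: (1.400425, -0.294950); f=(0.582491, 0.236101) → (1.487799, -0.259535)
1.800000: (1.487799, -0.259535); f=(0.527882, 0.146426) → (1.566981, -0.237571)
(x_1(1.95), x_2(1.95)) ≈ (1.5670, -0.2376)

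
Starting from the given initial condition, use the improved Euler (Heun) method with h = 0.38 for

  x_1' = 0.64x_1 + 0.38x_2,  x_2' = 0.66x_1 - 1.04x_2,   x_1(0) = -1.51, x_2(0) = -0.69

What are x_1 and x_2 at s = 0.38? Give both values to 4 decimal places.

Heun on (x_1,x_2): k1 = f(s_n, state_n); k2 = f(s_n + h, state_n + h·k1); state_{n+1} = state_n + (h/2)·(k1 + k2).
0.000000: (-1.510000, -0.690000)
  k1 = (-1.228600, -0.279000)
  predictor → (-1.976868, -0.796020)
  k2 = (-1.567683, -0.476872)
  → (-2.041294, -0.833616)
(x_1(0.38), x_2(0.38)) ≈ (-2.0413, -0.8336)

-2.0413, -0.8336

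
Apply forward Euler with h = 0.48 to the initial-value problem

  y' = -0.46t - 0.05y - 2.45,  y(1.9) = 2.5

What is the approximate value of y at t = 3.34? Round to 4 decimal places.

Euler: y_{n+1} = y_n + h·f(t_n, y_n).
t=1.900000, y=2.500000: f=-3.449000 → y ← 2.500000 + 0.48·(-3.449000) = 0.844480
t=2.380000, y=0.844480: f=-3.587024 → y ← 0.844480 + 0.48·(-3.587024) = -0.877292
t=2.860000, y=-0.877292: f=-3.721735 → y ← -0.877292 + 0.48·(-3.721735) = -2.663725
y(3.34) ≈ -2.6637

-2.6637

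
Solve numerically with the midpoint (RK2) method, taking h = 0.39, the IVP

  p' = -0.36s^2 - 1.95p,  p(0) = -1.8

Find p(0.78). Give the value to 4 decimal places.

Midpoint: k1 = f(s_n, p_n); k2 = f(s_n + h/2, p_n + (h/2)·k1); p_{n+1} = p_n + h·k2.
s=0.000000, p=-1.800000:
  k1 = f(0.000000, -1.800000) = 3.510000
  k2 = f(0.195000, -1.115550) = 2.161634
  p ← -1.800000 + 0.39·2.161634 = -0.956963
s=0.390000, p=-0.956963:
  k1 = f(0.390000, -0.956963) = 1.811322
  k2 = f(0.585000, -0.603755) = 1.054122
  p ← -0.956963 + 0.39·1.054122 = -0.545855
p(0.78) ≈ -0.5459

-0.5459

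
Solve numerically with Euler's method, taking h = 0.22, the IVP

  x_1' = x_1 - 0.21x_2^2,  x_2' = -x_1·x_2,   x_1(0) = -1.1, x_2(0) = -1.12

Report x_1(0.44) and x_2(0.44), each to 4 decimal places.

Euler on (x_1,x_2): x_1_{n+1} = x_1_n + h·x_1', x_2_{n+1} = x_2_n + h·x_2'.
0.000000: (-1.100000, -1.120000); f=(-1.363424, -1.232000) → (-1.399953, -1.391040)
0.220000: (-1.399953, -1.391040); f=(-1.806302, -1.947391) → (-1.797340, -1.819466)
(x_1(0.44), x_2(0.44)) ≈ (-1.7973, -1.8195)

-1.7973, -1.8195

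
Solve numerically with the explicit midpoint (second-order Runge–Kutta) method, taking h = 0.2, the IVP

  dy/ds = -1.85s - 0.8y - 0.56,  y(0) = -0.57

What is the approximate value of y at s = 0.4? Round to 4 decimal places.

Midpoint: k1 = f(s_n, y_n); k2 = f(s_n + h/2, y_n + (h/2)·k1); y_{n+1} = y_n + h·k2.
s=0.000000, y=-0.570000:
  k1 = f(0.000000, -0.570000) = -0.104000
  k2 = f(0.100000, -0.580400) = -0.280680
  y ← -0.570000 + 0.2·(-0.280680) = -0.626136
s=0.200000, y=-0.626136:
  k1 = f(0.200000, -0.626136) = -0.429091
  k2 = f(0.300000, -0.669045) = -0.579764
  y ← -0.626136 + 0.2·(-0.579764) = -0.742089
y(0.4) ≈ -0.7421

-0.7421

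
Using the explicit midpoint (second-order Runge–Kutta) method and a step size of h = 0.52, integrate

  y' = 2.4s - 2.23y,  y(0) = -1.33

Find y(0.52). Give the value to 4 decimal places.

-0.3575

Midpoint: k1 = f(s_n, y_n); k2 = f(s_n + h/2, y_n + (h/2)·k1); y_{n+1} = y_n + h·k2.
s=0.000000, y=-1.330000:
  k1 = f(0.000000, -1.330000) = 2.965900
  k2 = f(0.260000, -0.558866) = 1.870271
  y ← -1.330000 + 0.52·1.870271 = -0.357459
y(0.52) ≈ -0.3575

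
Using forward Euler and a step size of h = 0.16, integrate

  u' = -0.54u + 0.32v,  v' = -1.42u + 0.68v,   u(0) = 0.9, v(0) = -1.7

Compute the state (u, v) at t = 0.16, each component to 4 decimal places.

Euler on (u,v): u_{n+1} = u_n + h·u', v_{n+1} = v_n + h·v'.
0.000000: (0.900000, -1.700000); f=(-1.030000, -2.434000) → (0.735200, -2.089440)
(u(0.16), v(0.16)) ≈ (0.7352, -2.0894)

0.7352, -2.0894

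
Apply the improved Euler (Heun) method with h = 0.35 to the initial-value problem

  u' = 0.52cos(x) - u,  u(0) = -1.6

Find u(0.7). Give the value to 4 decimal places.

Heun: k1 = f(x_n, u_n); k2 = f(x_n + h, u_n + h·k1); u_{n+1} = u_n + (h/2)·(k1 + k2).
x=0.000000, u=-1.600000:
  k1 = f(0.000000, -1.600000) = 2.120000
  k2 = f(0.350000, -0.858000) = 1.346474
  u ← -1.600000 + (0.35/2)·(2.120000 + 1.346474) = -0.993367
x=0.350000, u=-0.993367:
  k1 = f(0.350000, -0.993367) = 1.481841
  k2 = f(0.700000, -0.474723) = 0.872441
  u ← -0.993367 + (0.35/2)·(1.481841 + 0.872441) = -0.581368
u(0.7) ≈ -0.5814

-0.5814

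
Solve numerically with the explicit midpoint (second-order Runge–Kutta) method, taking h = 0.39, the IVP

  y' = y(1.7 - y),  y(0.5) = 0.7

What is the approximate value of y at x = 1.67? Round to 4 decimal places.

1.4206

Midpoint: k1 = f(x_n, y_n); k2 = f(x_n + h/2, y_n + (h/2)·k1); y_{n+1} = y_n + h·k2.
x=0.500000, y=0.700000:
  k1 = f(0.500000, 0.700000) = 0.700000
  k2 = f(0.695000, 0.836500) = 0.722318
  y ← 0.700000 + 0.39·0.722318 = 0.981704
x=0.890000, y=0.981704:
  k1 = f(0.890000, 0.981704) = 0.705154
  k2 = f(1.085000, 1.119209) = 0.650027
  y ← 0.981704 + 0.39·0.650027 = 1.235214
x=1.280000, y=1.235214:
  k1 = f(1.280000, 1.235214) = 0.574110
  k2 = f(1.475000, 1.347166) = 0.475326
  y ← 1.235214 + 0.39·0.475326 = 1.420592
y(1.67) ≈ 1.4206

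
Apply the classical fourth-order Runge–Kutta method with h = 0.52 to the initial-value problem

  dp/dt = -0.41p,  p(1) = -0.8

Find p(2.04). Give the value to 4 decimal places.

-0.5223

RK4: k1 = f(t_n, p_n); k2 = f(t_n + h/2, p_n + (h/2)·k1); k3 = f(t_n + h/2, p_n + (h/2)·k2); k4 = f(t_n + h, p_n + h·k3); p_{n+1} = p_n + (h/6)·(k1 + 2k2 + 2k3 + k4).
t=1.000000, p=-0.800000:
  k1 = f(1.000000, -0.800000) = 0.328000
  k2 = f(1.260000, -0.714720) = 0.293035
  k3 = f(1.260000, -0.723811) = 0.296762
  k4 = f(1.520000, -0.645684) = 0.264730
  p ← -0.800000 + (0.52/6)·(k1 + 2k2 + 2k3 + k4) = -0.646398
t=1.520000, p=-0.646398:
  k1 = f(1.520000, -0.646398) = 0.265023
  k2 = f(1.780000, -0.577492) = 0.236772
  k3 = f(1.780000, -0.584838) = 0.239783
  k4 = f(2.040000, -0.521711) = 0.213902
  p ← -0.646398 + (0.52/6)·(k1 + 2k2 + 2k3 + k4) = -0.522289
p(2.04) ≈ -0.5223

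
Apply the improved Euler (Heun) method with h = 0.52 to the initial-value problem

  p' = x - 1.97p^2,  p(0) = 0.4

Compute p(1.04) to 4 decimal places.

Heun: k1 = f(x_n, p_n); k2 = f(x_n + h, p_n + h·k1); p_{n+1} = p_n + (h/2)·(k1 + k2).
x=0.000000, p=0.400000:
  k1 = f(0.000000, 0.400000) = -0.315200
  k2 = f(0.520000, 0.236096) = 0.410190
  p ← 0.400000 + (0.52/2)·(-0.315200 + 0.410190) = 0.424697
x=0.520000, p=0.424697:
  k1 = f(0.520000, 0.424697) = 0.164675
  k2 = f(1.040000, 0.510329) = 0.526943
  p ← 0.424697 + (0.52/2)·(0.164675 + 0.526943) = 0.604518
p(1.04) ≈ 0.6045

0.6045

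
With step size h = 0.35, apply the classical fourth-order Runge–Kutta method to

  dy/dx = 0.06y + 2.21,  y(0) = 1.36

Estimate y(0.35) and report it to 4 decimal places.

2.1705

RK4: k1 = f(x_n, y_n); k2 = f(x_n + h/2, y_n + (h/2)·k1); k3 = f(x_n + h/2, y_n + (h/2)·k2); k4 = f(x_n + h, y_n + h·k3); y_{n+1} = y_n + (h/6)·(k1 + 2k2 + 2k3 + k4).
x=0.000000, y=1.360000:
  k1 = f(0.000000, 1.360000) = 2.291600
  k2 = f(0.175000, 1.761030) = 2.315662
  k3 = f(0.175000, 1.765241) = 2.315914
  k4 = f(0.350000, 2.170570) = 2.340234
  y ← 1.360000 + (0.35/6)·(k1 + 2k2 + 2k3 + k4) = 2.170541
y(0.35) ≈ 2.1705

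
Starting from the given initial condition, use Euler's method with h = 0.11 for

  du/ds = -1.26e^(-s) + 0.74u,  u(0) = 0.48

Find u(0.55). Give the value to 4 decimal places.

0.0362

Euler: u_{n+1} = u_n + h·f(s_n, u_n).
s=0.000000, u=0.480000: f=-0.904800 → u ← 0.480000 + 0.11·(-0.904800) = 0.380472
s=0.110000, u=0.380472: f=-0.847202 → u ← 0.380472 + 0.11·(-0.847202) = 0.287280
s=0.220000, u=0.287280: f=-0.798587 → u ← 0.287280 + 0.11·(-0.798587) = 0.199435
s=0.330000, u=0.199435: f=-0.758262 → u ← 0.199435 + 0.11·(-0.758262) = 0.116026
s=0.440000, u=0.116026: f=-0.725626 → u ← 0.116026 + 0.11·(-0.725626) = 0.036208
u(0.55) ≈ 0.0362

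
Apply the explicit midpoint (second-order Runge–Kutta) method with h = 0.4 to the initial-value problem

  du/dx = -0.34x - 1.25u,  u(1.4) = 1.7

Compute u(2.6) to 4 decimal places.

Midpoint: k1 = f(x_n, u_n); k2 = f(x_n + h/2, u_n + (h/2)·k1); u_{n+1} = u_n + h·k2.
x=1.400000, u=1.700000:
  k1 = f(1.400000, 1.700000) = -2.601000
  k2 = f(1.600000, 1.179800) = -2.018750
  u ← 1.700000 + 0.4·(-2.018750) = 0.892500
x=1.800000, u=0.892500:
  k1 = f(1.800000, 0.892500) = -1.727625
  k2 = f(2.000000, 0.546975) = -1.363719
  u ← 0.892500 + 0.4·(-1.363719) = 0.347012
x=2.200000, u=0.347012:
  k1 = f(2.200000, 0.347012) = -1.181766
  k2 = f(2.400000, 0.110659) = -0.954324
  u ← 0.347012 + 0.4·(-0.954324) = -0.034717
u(2.6) ≈ -0.0347

-0.0347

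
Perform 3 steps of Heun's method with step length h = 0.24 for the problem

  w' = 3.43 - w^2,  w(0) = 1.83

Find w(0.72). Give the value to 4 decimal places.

Heun: k1 = f(t_n, w_n); k2 = f(t_n + h, w_n + h·k1); w_{n+1} = w_n + (h/2)·(k1 + k2).
t=0.000000, w=1.830000:
  k1 = f(0.000000, 1.830000) = 0.081100
  k2 = f(0.240000, 1.849464) = 0.009483
  w ← 1.830000 + (0.24/2)·(0.081100 + 0.009483) = 1.840870
t=0.240000, w=1.840870:
  k1 = f(0.240000, 1.840870) = 0.041198
  k2 = f(0.480000, 1.850757) = 0.004697
  w ← 1.840870 + (0.24/2)·(0.041198 + 0.004697) = 1.846377
t=0.480000, w=1.846377:
  k1 = f(0.480000, 1.846377) = 0.020891
  k2 = f(0.720000, 1.851391) = 0.002351
  w ← 1.846377 + (0.24/2)·(0.020891 + 0.002351) = 1.849166
w(0.72) ≈ 1.8492

1.8492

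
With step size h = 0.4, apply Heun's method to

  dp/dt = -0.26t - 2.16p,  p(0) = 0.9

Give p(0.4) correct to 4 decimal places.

0.4375

Heun: k1 = f(t_n, p_n); k2 = f(t_n + h, p_n + h·k1); p_{n+1} = p_n + (h/2)·(k1 + k2).
t=0.000000, p=0.900000:
  k1 = f(0.000000, 0.900000) = -1.944000
  k2 = f(0.400000, 0.122400) = -0.368384
  p ← 0.900000 + (0.4/2)·(-1.944000 + (-0.368384)) = 0.437523
p(0.4) ≈ 0.4375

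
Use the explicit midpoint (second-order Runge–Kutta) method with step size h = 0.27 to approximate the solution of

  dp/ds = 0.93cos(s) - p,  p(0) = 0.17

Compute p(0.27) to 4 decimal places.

0.3452

Midpoint: k1 = f(s_n, p_n); k2 = f(s_n + h/2, p_n + (h/2)·k1); p_{n+1} = p_n + h·k2.
s=0.000000, p=0.170000:
  k1 = f(0.000000, 0.170000) = 0.760000
  k2 = f(0.135000, 0.272600) = 0.648938
  p ← 0.170000 + 0.27·0.648938 = 0.345213
p(0.27) ≈ 0.3452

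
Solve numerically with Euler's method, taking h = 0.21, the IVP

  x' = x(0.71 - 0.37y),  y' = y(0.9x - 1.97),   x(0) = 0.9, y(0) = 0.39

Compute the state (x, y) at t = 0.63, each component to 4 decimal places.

Euler on (x,y): x_{n+1} = x_n + h·x', y_{n+1} = y_n + h·y'.
0.000000: (0.900000, 0.390000); f=(0.509130, -0.452400) → (1.006917, 0.294996)
0.210000: (1.006917, 0.294996); f=(0.605008, -0.313809) → (1.133969, 0.229096)
0.420000: (1.133969, 0.229096); f=(0.708996, -0.217510) → (1.282858, 0.183419)
(x(0.63), y(0.63)) ≈ (1.2829, 0.1834)

1.2829, 0.1834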